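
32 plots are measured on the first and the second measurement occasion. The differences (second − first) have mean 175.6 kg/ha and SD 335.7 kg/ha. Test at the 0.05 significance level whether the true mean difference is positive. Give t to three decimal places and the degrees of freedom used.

t = 2.959, df = 31

H0: μ_d = 0; H1: μ_d > 0 (paired t-test on the differences, right-tailed).
t = d̄/(s_d/√n) = 175.6/(335.7/√32) = 2.959
df = n − 1 = 31
p-value = P(T ≥ 2.959) ≈ 0.003
Since p ≈ 0.003 < α = 0.05, reject H0; the data support H1.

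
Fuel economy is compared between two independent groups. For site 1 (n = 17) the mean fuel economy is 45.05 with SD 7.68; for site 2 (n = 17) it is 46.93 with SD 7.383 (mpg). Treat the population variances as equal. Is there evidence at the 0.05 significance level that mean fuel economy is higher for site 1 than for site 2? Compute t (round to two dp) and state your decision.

Let group 1 = site 1, group 2 = site 2. H0: μ_1 = μ_2; H1: μ_1 > μ_2 (two-sample pooled-variance t-test, right-tailed).
s_p² = [(17−1)·7.68² + (17−1)·7.383²]/(17+17−2) = 56.7455
t = (45.05 − 46.93)/√[56.7455·(1/17 + 1/17)] = -0.73
df = n₁ + n₂ − 2 = 32
p-value = P(T ≥ -0.73) ≈ 0.7639
Since p ≈ 0.7639 > α = 0.05, fail to reject H0; the evidence is not statistically significant.

t = -0.73; fail to reject H0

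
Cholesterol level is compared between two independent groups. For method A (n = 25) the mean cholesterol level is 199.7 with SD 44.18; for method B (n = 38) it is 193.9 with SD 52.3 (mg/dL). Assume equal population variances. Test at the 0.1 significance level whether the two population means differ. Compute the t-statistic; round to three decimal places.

0.457

Let group 1 = method A, group 2 = method B. H0: μ_1 = μ_2; H1: μ_1 ≠ μ_2 (two-sample pooled-variance t-test, two-sided).
s_p² = [(25−1)·44.18² + (38−1)·52.3²]/(25+38−2) = 2427.06
t = (199.7 − 193.9)/√[2427.06·(1/25 + 1/38)] = 0.457
df = n₁ + n₂ − 2 = 61
Two-sided p-value ≈ 0.6492
Since p ≈ 0.6492 > α = 0.1, fail to reject H0; the evidence is not statistically significant.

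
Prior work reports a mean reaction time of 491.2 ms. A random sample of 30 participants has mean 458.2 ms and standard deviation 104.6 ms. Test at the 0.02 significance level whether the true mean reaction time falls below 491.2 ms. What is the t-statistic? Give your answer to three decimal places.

H0: μ = 491.2; H1: μ < 491.2 (one-sample t-test, left-tailed).
t = (x̄ − μ₀)/(s/√n) = (458.2 − 491.2)/(104.6/√30) = -1.728
df = n − 1 = 29
p-value = P(T ≤ -1.728) ≈ 0.0473
Since p ≈ 0.0473 > α = 0.02, fail to reject H0; the data do not provide sufficient evidence against H0.

-1.728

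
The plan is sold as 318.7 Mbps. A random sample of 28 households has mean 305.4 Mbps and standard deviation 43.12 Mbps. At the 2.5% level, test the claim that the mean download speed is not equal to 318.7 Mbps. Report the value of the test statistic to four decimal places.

-1.6321

H0: μ = 318.7; H1: μ ≠ 318.7 (one-sample t-test, two-sided).
t = (x̄ − μ₀)/(s/√n) = (305.4 − 318.7)/(43.12/√28) = -1.6321
df = n − 1 = 27
Two-sided p-value ≈ 0.114
Since p ≈ 0.114 > α = 0.025, fail to reject H0; the evidence is not statistically significant.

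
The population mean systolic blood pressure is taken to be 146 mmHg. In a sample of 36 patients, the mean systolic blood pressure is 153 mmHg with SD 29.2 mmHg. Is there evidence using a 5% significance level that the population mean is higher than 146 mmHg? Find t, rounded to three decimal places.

1.438

H0: μ = 146; H1: μ > 146 (one-sample t-test, right-tailed).
t = (x̄ − μ₀)/(s/√n) = (153 − 146)/(29.2/√36) = 1.438
df = n − 1 = 35
p-value = P(T ≥ 1.438) ≈ 0.080
Since p ≈ 0.080 > α = 0.05, fail to reject H0; the evidence is not statistically significant.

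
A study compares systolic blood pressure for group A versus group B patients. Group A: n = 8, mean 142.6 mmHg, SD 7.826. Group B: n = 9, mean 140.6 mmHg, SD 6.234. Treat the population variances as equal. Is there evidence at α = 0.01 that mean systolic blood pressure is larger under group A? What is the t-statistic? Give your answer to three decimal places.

Let group 1 = group A, group 2 = group B. H0: μ_1 = μ_2; H1: μ_1 > μ_2 (two-sample pooled-variance t-test, right-tailed).
s_p² = [(8−1)·7.826² + (9−1)·6.234²]/(8+9−2) = 49.3084
t = (142.6 − 140.6)/√[49.3084·(1/8 + 1/9)] = 0.586
df = n₁ + n₂ − 2 = 15
p-value = P(T ≥ 0.586) ≈ 0.2832
Since p ≈ 0.2832 > α = 0.01, fail to reject H0; the evidence is not statistically significant.

0.586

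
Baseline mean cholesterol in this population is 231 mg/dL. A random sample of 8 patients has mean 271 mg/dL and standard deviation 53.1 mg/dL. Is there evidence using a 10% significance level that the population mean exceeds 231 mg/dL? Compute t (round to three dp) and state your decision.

H0: μ = 231; H1: μ > 231 (one-sample t-test, right-tailed).
t = (x̄ − μ₀)/(s/√n) = (271 − 231)/(53.1/√8) = 2.131
df = n − 1 = 7
p-value = P(T ≥ 2.131) ≈ 0.035
Since p ≈ 0.035 < α = 0.1, reject H0; the evidence is statistically significant.

t = 2.131; reject H0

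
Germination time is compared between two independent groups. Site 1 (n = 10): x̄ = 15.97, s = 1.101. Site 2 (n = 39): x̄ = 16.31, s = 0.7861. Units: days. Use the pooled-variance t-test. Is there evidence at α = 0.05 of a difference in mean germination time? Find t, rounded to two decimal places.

Let group 1 = site 1, group 2 = site 2. H0: μ_1 = μ_2; H1: μ_1 ≠ μ_2 (two-sample pooled-variance t-test, two-sided).
s_p² = [(10−1)·1.101² + (39−1)·0.7861²]/(10+39−2) = 0.731745
t = (15.97 − 16.31)/√[0.731745·(1/10 + 1/39)] = -1.12
df = n₁ + n₂ − 2 = 47
Two-sided p-value ≈ 0.268
Since p ≈ 0.268 > α = 0.05, fail to reject H0; the evidence is not statistically significant.

-1.12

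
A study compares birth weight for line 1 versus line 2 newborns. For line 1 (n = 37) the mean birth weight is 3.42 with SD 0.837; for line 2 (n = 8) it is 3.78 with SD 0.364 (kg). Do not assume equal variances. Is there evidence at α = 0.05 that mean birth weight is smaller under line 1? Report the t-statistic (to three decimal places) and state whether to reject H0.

Let group 1 = line 1, group 2 = line 2. H0: μ_1 = μ_2; H1: μ_1 < μ_2 (Welch's two-sample t-test, left-tailed).
t = (x̄_1 − x̄_2)/√(s_1²/n_1 + s_2²/n_2) = (3.42 − 3.78)/√(0.837²/37 + 0.364²/8) = -1.911
Welch–Satterthwaite df ≈ 25.64
p-value = P(T ≤ -1.911) ≈ 0.034
Since p ≈ 0.034 < α = 0.05, reject H0; the data support H1.

t = -1.911; reject H0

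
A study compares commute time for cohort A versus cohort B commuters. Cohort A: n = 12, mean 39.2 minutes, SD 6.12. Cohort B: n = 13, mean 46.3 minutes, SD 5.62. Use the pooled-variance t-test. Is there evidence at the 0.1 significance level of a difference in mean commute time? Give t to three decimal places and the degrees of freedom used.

t = -3.024, df = 23

Let group 1 = cohort A, group 2 = cohort B. H0: μ_1 = μ_2; H1: μ_1 ≠ μ_2 (two-sample pooled-variance t-test, two-sided).
s_p² = [(12−1)·6.12² + (13−1)·5.62²]/(12+13−2) = 34.3918
t = (39.2 − 46.3)/√[34.3918·(1/12 + 1/13)] = -3.024
df = n₁ + n₂ − 2 = 23
Two-sided p-value ≈ 0.0060
Since p ≈ 0.0060 < α = 0.1, reject H0; the evidence is statistically significant.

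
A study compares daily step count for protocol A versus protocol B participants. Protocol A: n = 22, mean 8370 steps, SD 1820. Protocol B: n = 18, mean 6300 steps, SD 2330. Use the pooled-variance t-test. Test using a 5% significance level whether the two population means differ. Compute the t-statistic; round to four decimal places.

Let group 1 = protocol A, group 2 = protocol B. H0: μ_1 = μ_2; H1: μ_1 ≠ μ_2 (two-sample pooled-variance t-test, two-sided).
s_p² = [(22−1)·1820² + (18−1)·2330²]/(22+18−2) = 4259260
t = (8370 − 6300)/√[4259260·(1/22 + 1/18)] = 3.1559
df = n₁ + n₂ − 2 = 38
Two-sided p-value ≈ 0.0031
Since p ≈ 0.0031 < α = 0.05, reject H0; the data support H1.

3.1559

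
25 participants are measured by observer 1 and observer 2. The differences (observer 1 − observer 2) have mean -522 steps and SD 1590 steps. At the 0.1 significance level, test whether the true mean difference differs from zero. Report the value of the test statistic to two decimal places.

-1.64

H0: μ_d = 0; H1: μ_d ≠ 0 (paired t-test on the differences, two-sided).
t = d̄/(s_d/√n) = -522/(1590/√25) = -1.64
df = n − 1 = 24
Two-sided p-value ≈ 0.114
Since p ≈ 0.114 > α = 0.1, fail to reject H0; the data do not provide sufficient evidence against H0.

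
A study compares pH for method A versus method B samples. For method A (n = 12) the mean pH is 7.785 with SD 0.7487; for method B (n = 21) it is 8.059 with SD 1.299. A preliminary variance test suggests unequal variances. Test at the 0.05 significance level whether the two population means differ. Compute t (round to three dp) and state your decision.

t = -0.769; fail to reject H0

Let group 1 = method A, group 2 = method B. H0: μ_1 = μ_2; H1: μ_1 ≠ μ_2 (Welch's two-sample t-test, two-sided).
t = (x̄_1 − x̄_2)/√(s_1²/n_1 + s_2²/n_2) = (7.785 − 8.059)/√(0.7487²/12 + 1.299²/21) = -0.769
Welch–Satterthwaite df ≈ 30.98
Two-sided p-value ≈ 0.448
Since p ≈ 0.448 > α = 0.05, fail to reject H0; the evidence is not statistically significant.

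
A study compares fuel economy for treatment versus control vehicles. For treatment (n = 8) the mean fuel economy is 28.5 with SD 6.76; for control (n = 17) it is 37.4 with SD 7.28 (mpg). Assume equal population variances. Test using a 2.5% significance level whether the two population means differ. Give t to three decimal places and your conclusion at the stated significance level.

Let group 1 = treatment, group 2 = control. H0: μ_1 = μ_2; H1: μ_1 ≠ μ_2 (two-sample pooled-variance t-test, two-sided).
s_p² = [(8−1)·6.76² + (17−1)·7.28²]/(8+17−2) = 50.7764
t = (28.5 − 37.4)/√[50.7764·(1/8 + 1/17)] = -2.913
df = n₁ + n₂ − 2 = 23
Two-sided p-value ≈ 0.0078
Since p ≈ 0.0078 < α = 0.025, reject H0; the evidence is statistically significant.

t = -2.913; reject H0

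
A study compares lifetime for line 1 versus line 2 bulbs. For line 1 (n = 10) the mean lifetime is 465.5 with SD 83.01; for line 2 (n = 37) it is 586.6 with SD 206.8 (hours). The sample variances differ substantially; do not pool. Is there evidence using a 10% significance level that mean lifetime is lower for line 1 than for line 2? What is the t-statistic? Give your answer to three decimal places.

-2.819

Let group 1 = line 1, group 2 = line 2. H0: μ_1 = μ_2; H1: μ_1 < μ_2 (Welch's two-sample t-test, left-tailed).
t = (x̄_1 − x̄_2)/√(s_1²/n_1 + s_2²/n_2) = (465.5 − 586.6)/√(83.01²/10 + 206.8²/37) = -2.819
Welch–Satterthwaite df ≈ 37.87
p-value = P(T ≤ -2.819) ≈ 0.0038
Since p ≈ 0.0038 < α = 0.1, reject H0; the data support H1.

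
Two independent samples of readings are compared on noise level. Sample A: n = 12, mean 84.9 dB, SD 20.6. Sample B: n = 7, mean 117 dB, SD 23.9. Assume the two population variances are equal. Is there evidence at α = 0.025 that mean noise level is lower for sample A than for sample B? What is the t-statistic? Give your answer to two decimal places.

Let group 1 = sample A, group 2 = sample B. H0: μ_1 = μ_2; H1: μ_1 < μ_2 (two-sample pooled-variance t-test, left-tailed).
s_p² = [(12−1)·20.6² + (7−1)·23.9²]/(12+7−2) = 476.189
t = (84.9 − 117)/√[476.189·(1/12 + 1/7)] = -3.09
df = n₁ + n₂ − 2 = 17
p-value = P(T ≤ -3.09) ≈ 0.0033
Since p ≈ 0.0033 < α = 0.025, reject H0; the data support H1.

-3.09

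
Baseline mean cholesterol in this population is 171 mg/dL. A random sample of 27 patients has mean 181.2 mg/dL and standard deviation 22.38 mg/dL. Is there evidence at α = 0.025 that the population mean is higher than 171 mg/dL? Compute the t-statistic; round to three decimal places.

H0: μ = 171; H1: μ > 171 (one-sample t-test, right-tailed).
t = (x̄ − μ₀)/(s/√n) = (181.2 − 171)/(22.38/√27) = 2.368
df = n − 1 = 26
p-value = P(T ≥ 2.368) ≈ 0.013
Since p ≈ 0.013 < α = 0.025, reject H0; the evidence is statistically significant.

2.368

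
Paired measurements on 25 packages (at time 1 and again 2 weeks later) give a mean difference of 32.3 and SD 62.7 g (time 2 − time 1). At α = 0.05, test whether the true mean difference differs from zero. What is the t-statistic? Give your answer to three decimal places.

H0: μ_d = 0; H1: μ_d ≠ 0 (paired t-test on the differences, two-sided).
t = d̄/(s_d/√n) = 32.3/(62.7/√25) = 2.576
df = n − 1 = 24
Two-sided p-value ≈ 0.017
Since p ≈ 0.017 < α = 0.05, reject H0; the data support H1.

2.576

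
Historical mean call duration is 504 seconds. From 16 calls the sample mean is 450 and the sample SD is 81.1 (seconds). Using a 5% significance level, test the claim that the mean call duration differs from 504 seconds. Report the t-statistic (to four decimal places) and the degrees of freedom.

t = -2.6634, df = 15

H0: μ = 504; H1: μ ≠ 504 (one-sample t-test, two-sided).
t = (x̄ − μ₀)/(s/√n) = (450 − 504)/(81.1/√16) = -2.6634
df = n − 1 = 15
Two-sided p-value ≈ 0.0177
Since p ≈ 0.0177 < α = 0.05, reject H0; the evidence is statistically significant.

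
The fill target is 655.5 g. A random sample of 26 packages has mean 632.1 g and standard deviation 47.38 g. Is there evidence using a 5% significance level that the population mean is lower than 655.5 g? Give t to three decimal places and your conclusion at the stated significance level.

t = -2.518; reject H0

H0: μ = 655.5; H1: μ < 655.5 (one-sample t-test, left-tailed).
t = (x̄ − μ₀)/(s/√n) = (632.1 − 655.5)/(47.38/√26) = -2.518
df = n − 1 = 25
p-value = P(T ≤ -2.518) ≈ 0.0093
Since p ≈ 0.0093 < α = 0.05, reject H0; the evidence is statistically significant.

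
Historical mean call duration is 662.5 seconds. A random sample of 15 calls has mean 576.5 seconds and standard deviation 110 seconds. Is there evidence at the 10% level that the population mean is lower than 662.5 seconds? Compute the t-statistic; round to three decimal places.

H0: μ = 662.5; H1: μ < 662.5 (one-sample t-test, left-tailed).
t = (x̄ − μ₀)/(s/√n) = (576.5 − 662.5)/(110/√15) = -3.028
df = n − 1 = 14
p-value = P(T ≤ -3.028) ≈ 0.0045
Since p ≈ 0.0045 < α = 0.1, reject H0; the evidence is statistically significant.

-3.028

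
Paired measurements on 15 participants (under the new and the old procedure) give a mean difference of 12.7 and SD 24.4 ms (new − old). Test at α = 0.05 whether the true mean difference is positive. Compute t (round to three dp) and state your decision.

H0: μ_d = 0; H1: μ_d > 0 (paired t-test on the differences, right-tailed).
t = d̄/(s_d/√n) = 12.7/(24.4/√15) = 2.016
df = n − 1 = 14
p-value = P(T ≥ 2.016) ≈ 0.032
Since p ≈ 0.032 < α = 0.05, reject H0; the evidence is statistically significant.

t = 2.016; reject H0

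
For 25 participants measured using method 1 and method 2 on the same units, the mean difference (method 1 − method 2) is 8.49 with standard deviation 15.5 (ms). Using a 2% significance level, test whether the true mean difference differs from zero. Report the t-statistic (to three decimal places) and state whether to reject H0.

t = 2.739; reject H0

H0: μ_d = 0; H1: μ_d ≠ 0 (paired t-test on the differences, two-sided).
t = d̄/(s_d/√n) = 8.49/(15.5/√25) = 2.739
df = n − 1 = 24
Two-sided p-value ≈ 0.0114
Since p ≈ 0.0114 < α = 0.02, reject H0; the evidence is statistically significant.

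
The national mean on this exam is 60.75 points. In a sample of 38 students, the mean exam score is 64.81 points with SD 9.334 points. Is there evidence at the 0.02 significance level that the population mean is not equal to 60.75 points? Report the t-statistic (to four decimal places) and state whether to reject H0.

t = 2.6813; reject H0

H0: μ = 60.75; H1: μ ≠ 60.75 (one-sample t-test, two-sided).
t = (x̄ − μ₀)/(s/√n) = (64.81 − 60.75)/(9.334/√38) = 2.6813
df = n − 1 = 37
Two-sided p-value ≈ 0.011
Since p ≈ 0.011 < α = 0.02, reject H0; the evidence is statistically significant.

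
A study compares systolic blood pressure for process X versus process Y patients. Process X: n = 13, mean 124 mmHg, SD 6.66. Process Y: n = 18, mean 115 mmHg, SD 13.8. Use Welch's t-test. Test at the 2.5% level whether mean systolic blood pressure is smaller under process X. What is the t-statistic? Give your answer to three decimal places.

2.406

Let group 1 = process X, group 2 = process Y. H0: μ_1 = μ_2; H1: μ_1 < μ_2 (Welch's two-sample t-test, left-tailed).
t = (x̄_1 − x̄_2)/√(s_1²/n_1 + s_2²/n_2) = (124 − 115)/√(6.66²/13 + 13.8²/18) = 2.406
Welch–Satterthwaite df ≈ 25.91
p-value = P(T ≤ 2.406) ≈ 0.988
Since p ≈ 0.988 > α = 0.025, fail to reject H0; the evidence is not statistically significant.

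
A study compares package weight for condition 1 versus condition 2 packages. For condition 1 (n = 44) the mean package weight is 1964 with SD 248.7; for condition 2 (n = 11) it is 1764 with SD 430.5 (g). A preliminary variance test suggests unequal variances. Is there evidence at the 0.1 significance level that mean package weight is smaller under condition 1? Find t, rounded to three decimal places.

Let group 1 = condition 1, group 2 = condition 2. H0: μ_1 = μ_2; H1: μ_1 < μ_2 (Welch's two-sample t-test, left-tailed).
t = (x̄_1 − x̄_2)/√(s_1²/n_1 + s_2²/n_2) = (1964 − 1764)/√(248.7²/44 + 430.5²/11) = 1.480
Welch–Satterthwaite df ≈ 11.72
p-value = P(T ≤ 1.480) ≈ 0.917
Since p ≈ 0.917 > α = 0.1, fail to reject H0; the data do not provide sufficient evidence against H0.

1.480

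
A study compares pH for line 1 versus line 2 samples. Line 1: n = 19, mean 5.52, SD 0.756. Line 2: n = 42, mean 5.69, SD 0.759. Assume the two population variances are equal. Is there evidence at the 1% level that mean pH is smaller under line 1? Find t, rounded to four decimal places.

Let group 1 = line 1, group 2 = line 2. H0: μ_1 = μ_2; H1: μ_1 < μ_2 (two-sample pooled-variance t-test, left-tailed).
s_p² = [(19−1)·0.756² + (42−1)·0.759²]/(19+42−2) = 0.574694
t = (5.52 − 5.69)/√[0.574694·(1/19 + 1/42)] = -0.8111
df = n₁ + n₂ − 2 = 59
p-value = P(T ≤ -0.8111) ≈ 0.2103
Since p ≈ 0.2103 > α = 0.01, fail to reject H0; the data do not provide sufficient evidence against H0.

-0.8111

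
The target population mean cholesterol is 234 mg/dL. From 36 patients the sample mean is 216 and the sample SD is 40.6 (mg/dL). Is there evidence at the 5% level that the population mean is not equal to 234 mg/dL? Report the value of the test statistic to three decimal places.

-2.660

H0: μ = 234; H1: μ ≠ 234 (one-sample t-test, two-sided).
t = (x̄ − μ₀)/(s/√n) = (216 − 234)/(40.6/√36) = -2.660
df = n − 1 = 35
Two-sided p-value ≈ 0.0117
Since p ≈ 0.0117 < α = 0.05, reject H0; the data support H1.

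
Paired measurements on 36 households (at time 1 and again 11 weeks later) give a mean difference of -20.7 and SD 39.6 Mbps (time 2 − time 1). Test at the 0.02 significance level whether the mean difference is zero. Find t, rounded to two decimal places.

H0: μ_d = 0; H1: μ_d ≠ 0 (paired t-test on the differences, two-sided).
t = d̄/(s_d/√n) = -20.7/(39.6/√36) = -3.14
df = n − 1 = 35
Two-sided p-value ≈ 0.003
Since p ≈ 0.003 < α = 0.02, reject H0; the data support H1.

-3.14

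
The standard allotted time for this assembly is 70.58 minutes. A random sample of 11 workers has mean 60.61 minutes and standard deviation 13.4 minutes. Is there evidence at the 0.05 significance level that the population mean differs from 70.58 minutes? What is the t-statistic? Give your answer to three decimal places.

H0: μ = 70.58; H1: μ ≠ 70.58 (one-sample t-test, two-sided).
t = (x̄ − μ₀)/(s/√n) = (60.61 − 70.58)/(13.4/√11) = -2.468
df = n − 1 = 10
Two-sided p-value ≈ 0.033
Since p ≈ 0.033 < α = 0.05, reject H0; the evidence is statistically significant.

-2.468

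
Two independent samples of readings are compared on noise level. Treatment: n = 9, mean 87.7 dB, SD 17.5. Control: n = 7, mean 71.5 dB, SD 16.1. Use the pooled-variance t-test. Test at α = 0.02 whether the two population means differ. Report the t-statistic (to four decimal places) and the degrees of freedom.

t = 1.9005, df = 14

Let group 1 = treatment, group 2 = control. H0: μ_1 = μ_2; H1: μ_1 ≠ μ_2 (two-sample pooled-variance t-test, two-sided).
s_p² = [(9−1)·17.5² + (7−1)·16.1²]/(9+7−2) = 286.09
t = (87.7 − 71.5)/√[286.09·(1/9 + 1/7)] = 1.9005
df = n₁ + n₂ − 2 = 14
Two-sided p-value ≈ 0.078
Since p ≈ 0.078 > α = 0.02, fail to reject H0; the evidence is not statistically significant.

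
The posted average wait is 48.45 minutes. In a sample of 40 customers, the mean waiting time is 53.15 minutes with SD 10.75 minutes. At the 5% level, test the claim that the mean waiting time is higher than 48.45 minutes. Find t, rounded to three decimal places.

2.765

H0: μ = 48.45; H1: μ > 48.45 (one-sample t-test, right-tailed).
t = (x̄ − μ₀)/(s/√n) = (53.15 − 48.45)/(10.75/√40) = 2.765
df = n − 1 = 39
p-value = P(T ≥ 2.765) ≈ 0.004
Since p ≈ 0.004 < α = 0.05, reject H0; the data support H1.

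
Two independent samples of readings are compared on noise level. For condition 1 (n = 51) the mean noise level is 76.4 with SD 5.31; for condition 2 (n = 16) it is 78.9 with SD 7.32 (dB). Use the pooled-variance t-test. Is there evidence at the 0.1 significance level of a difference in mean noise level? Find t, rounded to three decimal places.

-1.495

Let group 1 = condition 1, group 2 = condition 2. H0: μ_1 = μ_2; H1: μ_1 ≠ μ_2 (two-sample pooled-variance t-test, two-sided).
s_p² = [(51−1)·5.31² + (16−1)·7.32²]/(51+16−2) = 34.0545
t = (76.4 − 78.9)/√[34.0545·(1/51 + 1/16)] = -1.495
df = n₁ + n₂ − 2 = 65
Two-sided p-value ≈ 0.140
Since p ≈ 0.140 > α = 0.1, fail to reject H0; the evidence is not statistically significant.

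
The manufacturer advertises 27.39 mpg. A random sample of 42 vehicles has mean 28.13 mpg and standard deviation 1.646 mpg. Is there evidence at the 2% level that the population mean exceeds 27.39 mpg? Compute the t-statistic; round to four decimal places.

2.9136

H0: μ = 27.39; H1: μ > 27.39 (one-sample t-test, right-tailed).
t = (x̄ − μ₀)/(s/√n) = (28.13 − 27.39)/(1.646/√42) = 2.9136
df = n − 1 = 41
p-value = P(T ≥ 2.9136) ≈ 0.003
Since p ≈ 0.003 < α = 0.02, reject H0; the evidence is statistically significant.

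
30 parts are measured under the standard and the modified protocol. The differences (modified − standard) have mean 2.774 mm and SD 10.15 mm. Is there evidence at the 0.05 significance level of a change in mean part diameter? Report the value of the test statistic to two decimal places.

1.50

H0: μ_d = 0; H1: μ_d ≠ 0 (paired t-test on the differences, two-sided).
t = d̄/(s_d/√n) = 2.774/(10.15/√30) = 1.50
df = n − 1 = 29
Two-sided p-value ≈ 0.145
Since p ≈ 0.145 > α = 0.05, fail to reject H0; the data do not provide sufficient evidence against H0.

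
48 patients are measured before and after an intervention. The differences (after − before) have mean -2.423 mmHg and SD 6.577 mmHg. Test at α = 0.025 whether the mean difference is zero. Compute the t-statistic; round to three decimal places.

-2.552

H0: μ_d = 0; H1: μ_d ≠ 0 (paired t-test on the differences, two-sided).
t = d̄/(s_d/√n) = -2.423/(6.577/√48) = -2.552
df = n − 1 = 47
Two-sided p-value ≈ 0.0140
Since p ≈ 0.0140 < α = 0.025, reject H0; the data support H1.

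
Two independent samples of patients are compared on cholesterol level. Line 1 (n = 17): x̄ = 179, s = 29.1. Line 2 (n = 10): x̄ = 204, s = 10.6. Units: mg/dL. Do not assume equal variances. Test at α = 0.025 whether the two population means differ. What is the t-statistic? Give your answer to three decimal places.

-3.200

Let group 1 = line 1, group 2 = line 2. H0: μ_1 = μ_2; H1: μ_1 ≠ μ_2 (Welch's two-sample t-test, two-sided).
t = (x̄_1 − x̄_2)/√(s_1²/n_1 + s_2²/n_2) = (179 − 204)/√(29.1²/17 + 10.6²/10) = -3.200
Welch–Satterthwaite df ≈ 22.04
Two-sided p-value ≈ 0.0041
Since p ≈ 0.0041 < α = 0.025, reject H0; the data support H1.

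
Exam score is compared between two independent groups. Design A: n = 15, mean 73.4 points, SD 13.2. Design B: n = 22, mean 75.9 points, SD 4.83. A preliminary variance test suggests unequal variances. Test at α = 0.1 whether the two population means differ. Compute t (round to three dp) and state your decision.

t = -0.702; fail to reject H0

Let group 1 = design A, group 2 = design B. H0: μ_1 = μ_2; H1: μ_1 ≠ μ_2 (Welch's two-sample t-test, two-sided).
t = (x̄_1 − x̄_2)/√(s_1²/n_1 + s_2²/n_2) = (73.4 − 75.9)/√(13.2²/15 + 4.83²/22) = -0.702
Welch–Satterthwaite df ≈ 16.58
Two-sided p-value ≈ 0.4923
Since p ≈ 0.4923 > α = 0.1, fail to reject H0; the evidence is not statistically significant.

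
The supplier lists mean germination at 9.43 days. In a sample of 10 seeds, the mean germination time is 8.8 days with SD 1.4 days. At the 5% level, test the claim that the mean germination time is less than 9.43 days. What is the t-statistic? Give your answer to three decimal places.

-1.423

H0: μ = 9.43; H1: μ < 9.43 (one-sample t-test, left-tailed).
t = (x̄ − μ₀)/(s/√n) = (8.8 − 9.43)/(1.4/√10) = -1.423
df = n − 1 = 9
p-value = P(T ≤ -1.423) ≈ 0.0942
Since p ≈ 0.0942 > α = 0.05, fail to reject H0; the evidence is not statistically significant.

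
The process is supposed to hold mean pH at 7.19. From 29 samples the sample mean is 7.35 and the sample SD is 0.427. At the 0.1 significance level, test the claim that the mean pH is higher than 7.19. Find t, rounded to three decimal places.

H0: μ = 7.19; H1: μ > 7.19 (one-sample t-test, right-tailed).
t = (x̄ − μ₀)/(s/√n) = (7.35 − 7.19)/(0.427/√29) = 2.018
df = n − 1 = 28
p-value = P(T ≥ 2.018) ≈ 0.027
Since p ≈ 0.027 < α = 0.1, reject H0; the data support H1.

2.018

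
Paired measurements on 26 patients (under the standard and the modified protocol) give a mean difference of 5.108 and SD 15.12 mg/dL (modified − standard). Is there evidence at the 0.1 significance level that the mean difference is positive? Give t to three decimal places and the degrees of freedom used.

H0: μ_d = 0; H1: μ_d > 0 (paired t-test on the differences, right-tailed).
t = d̄/(s_d/√n) = 5.108/(15.12/√26) = 1.723
df = n − 1 = 25
p-value = P(T ≥ 1.723) ≈ 0.0487
Since p ≈ 0.0487 < α = 0.1, reject H0; the data support H1.

t = 1.723, df = 25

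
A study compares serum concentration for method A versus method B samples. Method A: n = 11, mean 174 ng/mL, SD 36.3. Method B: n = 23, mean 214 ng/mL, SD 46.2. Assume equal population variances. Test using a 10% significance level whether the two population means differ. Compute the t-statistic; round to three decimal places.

-2.517

Let group 1 = method A, group 2 = method B. H0: μ_1 = μ_2; H1: μ_1 ≠ μ_2 (two-sample pooled-variance t-test, two-sided).
s_p² = [(11−1)·36.3² + (23−1)·46.2²]/(11+23−2) = 1879.21
t = (174 − 214)/√[1879.21·(1/11 + 1/23)] = -2.517
df = n₁ + n₂ − 2 = 32
Two-sided p-value ≈ 0.017
Since p ≈ 0.017 < α = 0.1, reject H0; the data support H1.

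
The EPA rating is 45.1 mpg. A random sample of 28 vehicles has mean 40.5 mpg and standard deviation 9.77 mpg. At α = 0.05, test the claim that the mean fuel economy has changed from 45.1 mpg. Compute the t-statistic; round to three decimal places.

-2.491

H0: μ = 45.1; H1: μ ≠ 45.1 (one-sample t-test, two-sided).
t = (x̄ − μ₀)/(s/√n) = (40.5 − 45.1)/(9.77/√28) = -2.491
df = n − 1 = 27
Two-sided p-value ≈ 0.0192
Since p ≈ 0.0192 < α = 0.05, reject H0; the evidence is statistically significant.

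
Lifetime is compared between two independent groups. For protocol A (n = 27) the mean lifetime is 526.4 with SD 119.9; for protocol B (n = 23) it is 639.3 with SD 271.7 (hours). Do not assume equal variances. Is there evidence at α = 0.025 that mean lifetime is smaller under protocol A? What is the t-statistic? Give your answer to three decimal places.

Let group 1 = protocol A, group 2 = protocol B. H0: μ_1 = μ_2; H1: μ_1 < μ_2 (Welch's two-sample t-test, left-tailed).
t = (x̄_1 − x̄_2)/√(s_1²/n_1 + s_2²/n_2) = (526.4 − 639.3)/√(119.9²/27 + 271.7²/23) = -1.846
Welch–Satterthwaite df ≈ 29.22
p-value = P(T ≤ -1.846) ≈ 0.038
Since p ≈ 0.038 > α = 0.025, fail to reject H0; the data do not provide sufficient evidence against H0.

-1.846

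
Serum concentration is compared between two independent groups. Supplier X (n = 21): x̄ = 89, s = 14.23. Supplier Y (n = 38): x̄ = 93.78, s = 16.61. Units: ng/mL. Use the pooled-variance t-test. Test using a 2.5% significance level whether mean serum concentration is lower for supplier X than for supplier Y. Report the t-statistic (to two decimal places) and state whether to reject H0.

Let group 1 = supplier X, group 2 = supplier Y. H0: μ_1 = μ_2; H1: μ_1 < μ_2 (two-sample pooled-variance t-test, left-tailed).
s_p² = [(21−1)·14.23² + (38−1)·16.61²]/(21+38−2) = 250.138
t = (89 − 93.78)/√[250.138·(1/21 + 1/38)] = -1.11
df = n₁ + n₂ − 2 = 57
p-value = P(T ≤ -1.11) ≈ 0.1355
Since p ≈ 0.1355 > α = 0.025, fail to reject H0; the evidence is not statistically significant.

t = -1.11; fail to reject H0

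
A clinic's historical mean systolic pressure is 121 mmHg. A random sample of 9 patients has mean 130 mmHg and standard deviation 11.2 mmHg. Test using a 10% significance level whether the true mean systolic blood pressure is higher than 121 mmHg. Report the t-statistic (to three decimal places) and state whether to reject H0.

t = 2.411; reject H0

H0: μ = 121; H1: μ > 121 (one-sample t-test, right-tailed).
t = (x̄ − μ₀)/(s/√n) = (130 − 121)/(11.2/√9) = 2.411
df = n − 1 = 8
p-value = P(T ≥ 2.411) ≈ 0.0212
Since p ≈ 0.0212 < α = 0.1, reject H0; the data support H1.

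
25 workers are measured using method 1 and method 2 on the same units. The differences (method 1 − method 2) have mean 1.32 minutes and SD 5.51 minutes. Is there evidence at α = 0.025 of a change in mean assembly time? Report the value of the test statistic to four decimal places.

1.1978

H0: μ_d = 0; H1: μ_d ≠ 0 (paired t-test on the differences, two-sided).
t = d̄/(s_d/√n) = 1.32/(5.51/√25) = 1.1978
df = n − 1 = 24
Two-sided p-value ≈ 0.243
Since p ≈ 0.243 > α = 0.025, fail to reject H0; the data do not provide sufficient evidence against H0.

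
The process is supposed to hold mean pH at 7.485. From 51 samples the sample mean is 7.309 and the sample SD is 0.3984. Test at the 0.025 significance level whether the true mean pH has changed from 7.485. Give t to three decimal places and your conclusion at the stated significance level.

t = -3.155; reject H0

H0: μ = 7.485; H1: μ ≠ 7.485 (one-sample t-test, two-sided).
t = (x̄ − μ₀)/(s/√n) = (7.309 − 7.485)/(0.3984/√51) = -3.155
df = n − 1 = 50
Two-sided p-value ≈ 0.0027
Since p ≈ 0.0027 < α = 0.025, reject H0; the data support H1.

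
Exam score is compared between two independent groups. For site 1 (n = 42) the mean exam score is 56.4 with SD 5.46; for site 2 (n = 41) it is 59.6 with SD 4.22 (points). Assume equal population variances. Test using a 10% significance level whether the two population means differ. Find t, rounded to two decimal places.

-2.98

Let group 1 = site 1, group 2 = site 2. H0: μ_1 = μ_2; H1: μ_1 ≠ μ_2 (two-sample pooled-variance t-test, two-sided).
s_p² = [(42−1)·5.46² + (41−1)·4.22²]/(42+41−2) = 23.8841
t = (56.4 − 59.6)/√[23.8841·(1/42 + 1/41)] = -2.98
df = n₁ + n₂ − 2 = 81
Two-sided p-value ≈ 0.0038
Since p ≈ 0.0038 < α = 0.1, reject H0; the data support H1.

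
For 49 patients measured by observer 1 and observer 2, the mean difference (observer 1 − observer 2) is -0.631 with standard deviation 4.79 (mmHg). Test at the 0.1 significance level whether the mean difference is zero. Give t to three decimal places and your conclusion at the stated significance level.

t = -0.922; fail to reject H0

H0: μ_d = 0; H1: μ_d ≠ 0 (paired t-test on the differences, two-sided).
t = d̄/(s_d/√n) = -0.631/(4.79/√49) = -0.922
df = n − 1 = 48
Two-sided p-value ≈ 0.3611
Since p ≈ 0.3611 > α = 0.1, fail to reject H0; the evidence is not statistically significant.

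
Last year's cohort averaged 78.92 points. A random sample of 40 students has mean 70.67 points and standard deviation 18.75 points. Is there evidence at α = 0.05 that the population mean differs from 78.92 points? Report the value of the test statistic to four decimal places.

H0: μ = 78.92; H1: μ ≠ 78.92 (one-sample t-test, two-sided).
t = (x̄ − μ₀)/(s/√n) = (70.67 − 78.92)/(18.75/√40) = -2.7828
df = n − 1 = 39
Two-sided p-value ≈ 0.008
Since p ≈ 0.008 < α = 0.05, reject H0; the data support H1.

-2.7828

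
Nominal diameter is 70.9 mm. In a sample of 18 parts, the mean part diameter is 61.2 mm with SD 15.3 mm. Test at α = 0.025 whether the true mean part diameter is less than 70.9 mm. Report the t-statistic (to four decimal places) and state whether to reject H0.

H0: μ = 70.9; H1: μ < 70.9 (one-sample t-test, left-tailed).
t = (x̄ − μ₀)/(s/√n) = (61.2 − 70.9)/(15.3/√18) = -2.6898
df = n − 1 = 17
p-value = P(T ≤ -2.6898) ≈ 0.0078
Since p ≈ 0.0078 < α = 0.025, reject H0; the evidence is statistically significant.

t = -2.6898; reject H0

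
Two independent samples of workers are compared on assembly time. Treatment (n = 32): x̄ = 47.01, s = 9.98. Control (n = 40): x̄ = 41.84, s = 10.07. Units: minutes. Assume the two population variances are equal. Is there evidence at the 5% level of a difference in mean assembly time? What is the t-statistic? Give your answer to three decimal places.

2.173

Let group 1 = treatment, group 2 = control. H0: μ_1 = μ_2; H1: μ_1 ≠ μ_2 (two-sample pooled-variance t-test, two-sided).
s_p² = [(32−1)·9.98² + (40−1)·10.07²]/(32+40−2) = 100.606
t = (47.01 − 41.84)/√[100.606·(1/32 + 1/40)] = 2.173
df = n₁ + n₂ − 2 = 70
Two-sided p-value ≈ 0.033
Since p ≈ 0.033 < α = 0.05, reject H0; the data support H1.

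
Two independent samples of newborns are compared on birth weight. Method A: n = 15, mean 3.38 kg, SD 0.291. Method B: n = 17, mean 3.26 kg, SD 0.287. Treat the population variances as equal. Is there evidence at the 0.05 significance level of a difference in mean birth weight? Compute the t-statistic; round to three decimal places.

1.173

Let group 1 = method A, group 2 = method B. H0: μ_1 = μ_2; H1: μ_1 ≠ μ_2 (two-sample pooled-variance t-test, two-sided).
s_p² = [(15−1)·0.291² + (17−1)·0.287²]/(15+17−2) = 0.0834479
t = (3.38 − 3.26)/√[0.0834479·(1/15 + 1/17)] = 1.173
df = n₁ + n₂ − 2 = 30
Two-sided p-value ≈ 0.250
Since p ≈ 0.250 > α = 0.05, fail to reject H0; the data do not provide sufficient evidence against H0.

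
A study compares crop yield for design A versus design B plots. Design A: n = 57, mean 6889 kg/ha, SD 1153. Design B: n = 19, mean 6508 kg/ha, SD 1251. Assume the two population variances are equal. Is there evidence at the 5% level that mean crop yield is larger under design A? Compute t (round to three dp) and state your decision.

Let group 1 = design A, group 2 = design B. H0: μ_1 = μ_2; H1: μ_1 > μ_2 (two-sample pooled-variance t-test, right-tailed).
s_p² = [(57−1)·1153² + (19−1)·1251²]/(57+19−2) = 1386720
t = (6889 − 6508)/√[1386720·(1/57 + 1/19)] = 1.221
df = n₁ + n₂ − 2 = 74
p-value = P(T ≥ 1.221) ≈ 0.113
Since p ≈ 0.113 > α = 0.05, fail to reject H0; the evidence is not statistically significant.

t = 1.221; fail to reject H0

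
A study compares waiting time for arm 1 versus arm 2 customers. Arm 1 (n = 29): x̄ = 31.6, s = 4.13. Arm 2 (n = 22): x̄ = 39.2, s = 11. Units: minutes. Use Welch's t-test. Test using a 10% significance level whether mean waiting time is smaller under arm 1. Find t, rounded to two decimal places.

Let group 1 = arm 1, group 2 = arm 2. H0: μ_1 = μ_2; H1: μ_1 < μ_2 (Welch's two-sample t-test, left-tailed).
t = (x̄_1 − x̄_2)/√(s_1²/n_1 + s_2²/n_2) = (31.6 − 39.2)/√(4.13²/29 + 11²/22) = -3.08
Welch–Satterthwaite df ≈ 25.51
p-value = P(T ≤ -3.08) ≈ 0.0025
Since p ≈ 0.0025 < α = 0.1, reject H0; the evidence is statistically significant.

-3.08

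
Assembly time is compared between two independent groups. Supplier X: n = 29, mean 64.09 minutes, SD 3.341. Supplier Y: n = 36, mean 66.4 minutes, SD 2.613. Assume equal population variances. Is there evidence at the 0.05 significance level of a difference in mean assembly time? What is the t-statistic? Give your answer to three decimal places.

-3.129

Let group 1 = supplier X, group 2 = supplier Y. H0: μ_1 = μ_2; H1: μ_1 ≠ μ_2 (two-sample pooled-variance t-test, two-sided).
s_p² = [(29−1)·3.341² + (36−1)·2.613²]/(29+36−2) = 8.75422
t = (64.09 − 66.4)/√[8.75422·(1/29 + 1/36)] = -3.129
df = n₁ + n₂ − 2 = 63
Two-sided p-value ≈ 0.0027
Since p ≈ 0.0027 < α = 0.05, reject H0; the data support H1.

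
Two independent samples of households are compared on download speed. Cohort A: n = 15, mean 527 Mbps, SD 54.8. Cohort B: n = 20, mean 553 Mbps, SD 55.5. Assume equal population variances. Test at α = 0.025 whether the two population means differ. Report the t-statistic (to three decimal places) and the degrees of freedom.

t = -1.379, df = 33

Let group 1 = cohort A, group 2 = cohort B. H0: μ_1 = μ_2; H1: μ_1 ≠ μ_2 (two-sample pooled-variance t-test, two-sided).
s_p² = [(15−1)·54.8² + (20−1)·55.5²]/(15+20−2) = 3047.49
t = (527 − 553)/√[3047.49·(1/15 + 1/20)] = -1.379
df = n₁ + n₂ − 2 = 33
Two-sided p-value ≈ 0.177
Since p ≈ 0.177 > α = 0.025, fail to reject H0; the evidence is not statistically significant.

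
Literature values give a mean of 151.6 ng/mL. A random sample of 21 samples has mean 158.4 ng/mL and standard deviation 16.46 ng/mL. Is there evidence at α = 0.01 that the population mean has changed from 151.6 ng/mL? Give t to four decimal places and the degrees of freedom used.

H0: μ = 151.6; H1: μ ≠ 151.6 (one-sample t-test, two-sided).
t = (x̄ − μ₀)/(s/√n) = (158.4 − 151.6)/(16.46/√21) = 1.8932
df = n − 1 = 20
Two-sided p-value ≈ 0.0729
Since p ≈ 0.0729 > α = 0.01, fail to reject H0; the evidence is not statistically significant.

t = 1.8932, df = 20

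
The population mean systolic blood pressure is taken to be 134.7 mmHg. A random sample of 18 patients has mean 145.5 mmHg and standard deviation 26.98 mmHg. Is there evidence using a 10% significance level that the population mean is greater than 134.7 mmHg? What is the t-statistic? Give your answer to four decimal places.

H0: μ = 134.7; H1: μ > 134.7 (one-sample t-test, right-tailed).
t = (x̄ − μ₀)/(s/√n) = (145.5 − 134.7)/(26.98/√18) = 1.6983
df = n − 1 = 17
p-value = P(T ≥ 1.6983) ≈ 0.0538
Since p ≈ 0.0538 < α = 0.1, reject H0; the evidence is statistically significant.

1.6983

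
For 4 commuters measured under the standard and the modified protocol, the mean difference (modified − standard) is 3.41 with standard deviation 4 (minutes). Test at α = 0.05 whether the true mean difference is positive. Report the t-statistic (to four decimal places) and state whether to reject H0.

H0: μ_d = 0; H1: μ_d > 0 (paired t-test on the differences, right-tailed).
t = d̄/(s_d/√n) = 3.41/(4/√4) = 1.7050
df = n − 1 = 3
p-value = P(T ≥ 1.7050) ≈ 0.0934
Since p ≈ 0.0934 > α = 0.05, fail to reject H0; the data do not provide sufficient evidence against H0.

t = 1.7050; fail to reject H0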